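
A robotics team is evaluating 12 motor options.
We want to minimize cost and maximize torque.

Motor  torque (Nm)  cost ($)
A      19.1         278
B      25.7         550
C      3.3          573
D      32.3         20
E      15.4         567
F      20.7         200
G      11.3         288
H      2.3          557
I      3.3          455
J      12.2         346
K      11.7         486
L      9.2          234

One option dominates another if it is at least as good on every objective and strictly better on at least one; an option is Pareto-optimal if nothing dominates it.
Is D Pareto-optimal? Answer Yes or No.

A: worse on torque (19.1 vs 32.3).
B: worse on torque (25.7 vs 32.3).
C: worse on torque (3.3 vs 32.3).
E: worse on torque (15.4 vs 32.3).
F: worse on torque (20.7 vs 32.3).
G: worse on torque (11.3 vs 32.3).
H: worse on torque (2.3 vs 32.3).
I: worse on torque (3.3 vs 32.3).
J: worse on torque (12.2 vs 32.3).
K: worse on torque (11.7 vs 32.3).
L: worse on torque (9.2 vs 32.3).
No option is at least as good as D on every objective and strictly better on one.

Yes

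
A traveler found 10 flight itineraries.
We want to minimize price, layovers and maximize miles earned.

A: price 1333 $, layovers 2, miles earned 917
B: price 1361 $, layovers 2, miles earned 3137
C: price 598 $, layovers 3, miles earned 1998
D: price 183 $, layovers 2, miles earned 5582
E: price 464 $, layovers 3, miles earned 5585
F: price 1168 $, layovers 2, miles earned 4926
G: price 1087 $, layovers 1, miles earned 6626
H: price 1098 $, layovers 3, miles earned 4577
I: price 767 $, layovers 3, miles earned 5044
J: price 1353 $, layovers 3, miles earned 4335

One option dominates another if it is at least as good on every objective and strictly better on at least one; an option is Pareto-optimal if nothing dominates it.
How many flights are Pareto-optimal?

A: dominated by D (price 183≤1333, layovers 2≤2, miles earned 5582≥917).
B: dominated by D (price 183≤1361, layovers 2≤2, miles earned 5582≥3137).
C: dominated by D (price 183≤598, layovers 2≤3, miles earned 5582≥1998).
D: not dominated (best price).
E: not dominated.
F: dominated by D (price 183≤1168, layovers 2≤2, miles earned 5582≥4926).
G: not dominated (best layovers).
H: dominated by D (price 183≤1098, layovers 2≤3, miles earned 5582≥4577).
I: dominated by D (price 183≤767, layovers 2≤3, miles earned 5582≥5044).
J: dominated by D (price 183≤1353, layovers 2≤3, miles earned 5582≥4335).
Pareto-optimal: D, E, G → 3.

3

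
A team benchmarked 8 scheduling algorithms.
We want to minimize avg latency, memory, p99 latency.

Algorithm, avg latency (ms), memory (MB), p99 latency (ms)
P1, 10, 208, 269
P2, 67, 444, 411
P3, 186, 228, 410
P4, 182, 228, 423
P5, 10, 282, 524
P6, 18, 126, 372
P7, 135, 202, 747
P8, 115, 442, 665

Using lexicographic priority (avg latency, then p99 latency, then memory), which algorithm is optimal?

P1

First minimize avg latency: best is 10, kept {P1, P5}.
Then minimize p99 latency: best is 269, kept {P1}.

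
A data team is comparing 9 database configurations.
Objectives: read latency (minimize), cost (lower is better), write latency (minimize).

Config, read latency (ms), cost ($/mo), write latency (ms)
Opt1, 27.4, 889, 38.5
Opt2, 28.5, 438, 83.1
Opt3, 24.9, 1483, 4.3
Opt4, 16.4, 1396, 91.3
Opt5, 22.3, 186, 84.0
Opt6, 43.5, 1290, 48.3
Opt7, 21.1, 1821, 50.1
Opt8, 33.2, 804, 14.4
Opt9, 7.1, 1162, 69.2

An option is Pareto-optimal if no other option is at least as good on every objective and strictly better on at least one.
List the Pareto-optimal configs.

Opt1, Opt2, Opt3, Opt5, Opt7, Opt8, Opt9

Opt1: not dominated.
Opt2: not dominated.
Opt3: not dominated (best write latency).
Opt4: dominated by Opt9 (read latency 7.1≤16.4, cost 1162≤1396, write latency 69.2≤91.3).
Opt5: not dominated (best cost).
Opt6: dominated by Opt1 (read latency 27.4≤43.5, cost 889≤1290, write latency 38.5≤48.3).
Opt7: not dominated.
Opt8: not dominated.
Opt9: not dominated (best read latency).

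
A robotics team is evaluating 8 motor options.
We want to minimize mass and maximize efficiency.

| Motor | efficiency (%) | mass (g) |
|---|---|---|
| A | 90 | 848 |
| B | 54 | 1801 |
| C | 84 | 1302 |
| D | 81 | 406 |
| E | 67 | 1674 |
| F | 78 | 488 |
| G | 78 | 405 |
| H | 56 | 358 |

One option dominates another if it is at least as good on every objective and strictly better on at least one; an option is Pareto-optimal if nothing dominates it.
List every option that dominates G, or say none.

none

A: worse on mass (848 vs 405).
B: worse on efficiency (54 vs 78).
C: worse on mass (1302 vs 405).
D: worse on mass (406 vs 405).
E: worse on efficiency (67 vs 78).
F: worse on mass (488 vs 405).
H: worse on efficiency (56 vs 78).
No option dominates G.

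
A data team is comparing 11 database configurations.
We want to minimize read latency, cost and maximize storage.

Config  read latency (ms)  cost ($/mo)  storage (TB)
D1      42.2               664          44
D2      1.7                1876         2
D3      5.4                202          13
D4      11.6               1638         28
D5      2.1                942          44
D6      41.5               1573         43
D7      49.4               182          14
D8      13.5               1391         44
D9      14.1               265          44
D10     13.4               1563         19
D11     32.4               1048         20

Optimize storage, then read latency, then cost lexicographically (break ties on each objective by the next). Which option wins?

First maximize storage: best is 44, kept {D1, D5, D8, D9}.
Then minimize read latency: best is 2.1, kept {D5}.

D5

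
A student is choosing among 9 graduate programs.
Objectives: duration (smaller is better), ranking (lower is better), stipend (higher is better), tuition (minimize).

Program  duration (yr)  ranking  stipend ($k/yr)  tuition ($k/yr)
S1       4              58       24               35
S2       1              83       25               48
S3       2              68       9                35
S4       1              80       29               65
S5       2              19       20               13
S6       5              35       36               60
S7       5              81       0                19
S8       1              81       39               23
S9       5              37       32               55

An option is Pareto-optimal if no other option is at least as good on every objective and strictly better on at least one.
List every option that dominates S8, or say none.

none

S1: worse on duration (4 vs 1).
S2: worse on ranking (83 vs 81).
S3: worse on duration (2 vs 1).
S4: worse on stipend (29 vs 39).
S5: worse on duration (2 vs 1).
S6: worse on duration (5 vs 1).
S7: worse on duration (5 vs 1).
S9: worse on duration (5 vs 1).
No option dominates S8.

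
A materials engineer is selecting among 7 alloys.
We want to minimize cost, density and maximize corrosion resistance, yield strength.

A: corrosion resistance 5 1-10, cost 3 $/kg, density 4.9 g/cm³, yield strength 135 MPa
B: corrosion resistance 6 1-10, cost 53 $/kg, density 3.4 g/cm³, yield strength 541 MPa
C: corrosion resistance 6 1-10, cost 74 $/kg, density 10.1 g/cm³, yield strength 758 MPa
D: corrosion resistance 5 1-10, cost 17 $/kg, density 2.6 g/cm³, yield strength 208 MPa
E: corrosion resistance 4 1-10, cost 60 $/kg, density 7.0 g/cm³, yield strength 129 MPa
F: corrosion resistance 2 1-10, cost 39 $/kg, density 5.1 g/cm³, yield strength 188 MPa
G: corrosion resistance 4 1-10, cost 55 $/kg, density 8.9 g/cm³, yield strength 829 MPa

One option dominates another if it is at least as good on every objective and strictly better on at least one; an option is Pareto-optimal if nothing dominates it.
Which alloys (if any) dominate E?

A, B, D

A: corrosion resistance 5≥4, cost 3≤60, density 4.9≤7.0, yield strength 135≥129 — dominates E.
B: corrosion resistance 6≥4, cost 53≤60, density 3.4≤7.0, yield strength 541≥129 — dominates E.
D: corrosion resistance 5≥4, cost 17≤60, density 2.6≤7.0, yield strength 208≥129 — dominates E.
Others (C, F, G) are each worse than E on at least one objective.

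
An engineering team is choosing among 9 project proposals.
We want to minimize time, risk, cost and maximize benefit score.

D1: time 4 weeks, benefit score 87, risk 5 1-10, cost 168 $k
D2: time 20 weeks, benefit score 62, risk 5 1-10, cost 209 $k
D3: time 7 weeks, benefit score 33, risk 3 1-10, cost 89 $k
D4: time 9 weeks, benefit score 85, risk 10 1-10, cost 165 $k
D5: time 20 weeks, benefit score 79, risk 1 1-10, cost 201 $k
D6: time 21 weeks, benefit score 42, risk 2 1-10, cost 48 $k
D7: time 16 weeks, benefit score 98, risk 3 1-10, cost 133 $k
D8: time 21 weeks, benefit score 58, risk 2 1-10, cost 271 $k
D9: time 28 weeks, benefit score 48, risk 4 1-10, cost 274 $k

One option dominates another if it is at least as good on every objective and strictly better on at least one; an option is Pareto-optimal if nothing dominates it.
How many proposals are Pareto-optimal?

6

D1: not dominated (best time).
D2: dominated by D1 (time 4≤20, benefit score 87≥62, risk 5≤5, cost 168≤209).
D3: not dominated.
D4: not dominated.
D5: not dominated (best risk).
D6: not dominated (best cost).
D7: not dominated (best benefit score).
D8: dominated by D5 (time 20≤21, benefit score 79≥58, risk 1≤2, cost 201≤271).
D9: dominated by D5 (time 20≤28, benefit score 79≥48, risk 1≤4, cost 201≤274).
Pareto-optimal: D1, D3, D4, D5, D6, D7 → 6.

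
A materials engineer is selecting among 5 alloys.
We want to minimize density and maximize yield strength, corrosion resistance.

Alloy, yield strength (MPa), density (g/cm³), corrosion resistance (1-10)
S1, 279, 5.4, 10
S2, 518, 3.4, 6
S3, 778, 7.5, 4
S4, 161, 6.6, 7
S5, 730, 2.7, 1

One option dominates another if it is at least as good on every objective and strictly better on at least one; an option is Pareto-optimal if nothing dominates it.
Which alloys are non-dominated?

S1, S2, S3, S5

S1: not dominated (best corrosion resistance).
S2: not dominated.
S3: not dominated (best yield strength).
S4: dominated by S1 (yield strength 279≥161, density 5.4≤6.6, corrosion resistance 10≥7).
S5: not dominated (best density).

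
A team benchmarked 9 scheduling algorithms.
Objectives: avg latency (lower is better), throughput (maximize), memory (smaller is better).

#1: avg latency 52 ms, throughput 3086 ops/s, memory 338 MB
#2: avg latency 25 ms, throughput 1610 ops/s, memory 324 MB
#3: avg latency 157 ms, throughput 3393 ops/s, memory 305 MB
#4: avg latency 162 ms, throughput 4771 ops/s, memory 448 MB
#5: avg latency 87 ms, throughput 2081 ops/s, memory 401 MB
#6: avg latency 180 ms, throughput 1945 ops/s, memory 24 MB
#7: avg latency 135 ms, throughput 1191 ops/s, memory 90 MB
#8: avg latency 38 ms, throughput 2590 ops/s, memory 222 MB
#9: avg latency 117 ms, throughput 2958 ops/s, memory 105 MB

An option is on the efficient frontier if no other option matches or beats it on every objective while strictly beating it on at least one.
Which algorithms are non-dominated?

#1, #2, #3, #4, #6, #7, #8, #9

#1: not dominated.
#2: not dominated (best avg latency).
#3: not dominated.
#4: not dominated (best throughput).
#5: dominated by #1 (avg latency 52≤87, throughput 3086≥2081, memory 338≤401).
#6: not dominated (best memory).
#7: not dominated.
#8: not dominated.
#9: not dominated.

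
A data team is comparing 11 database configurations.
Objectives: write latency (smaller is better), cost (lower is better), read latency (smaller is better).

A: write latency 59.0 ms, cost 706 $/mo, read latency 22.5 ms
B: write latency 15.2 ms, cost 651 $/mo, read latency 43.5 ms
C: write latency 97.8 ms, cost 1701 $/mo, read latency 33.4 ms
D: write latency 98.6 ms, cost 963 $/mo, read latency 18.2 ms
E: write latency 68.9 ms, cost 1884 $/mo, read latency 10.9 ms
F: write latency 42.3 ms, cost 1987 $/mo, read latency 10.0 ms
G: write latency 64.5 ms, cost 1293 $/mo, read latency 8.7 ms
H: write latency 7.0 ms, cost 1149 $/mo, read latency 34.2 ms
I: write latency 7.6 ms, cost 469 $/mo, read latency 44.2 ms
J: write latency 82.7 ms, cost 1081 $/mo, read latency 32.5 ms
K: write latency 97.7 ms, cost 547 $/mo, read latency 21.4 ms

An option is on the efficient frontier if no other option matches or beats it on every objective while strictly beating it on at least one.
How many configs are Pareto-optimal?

A: not dominated.
B: not dominated.
C: dominated by A (write latency 59.0≤97.8, cost 706≤1701, read latency 22.5≤33.4).
D: not dominated.
E: dominated by G (write latency 64.5≤68.9, cost 1293≤1884, read latency 8.7≤10.9).
F: not dominated.
G: not dominated (best read latency).
H: not dominated (best write latency).
I: not dominated (best cost).
J: dominated by A (write latency 59.0≤82.7, cost 706≤1081, read latency 22.5≤32.5).
K: not dominated.
Pareto-optimal: A, B, D, F, G, H, I, K → 8.

8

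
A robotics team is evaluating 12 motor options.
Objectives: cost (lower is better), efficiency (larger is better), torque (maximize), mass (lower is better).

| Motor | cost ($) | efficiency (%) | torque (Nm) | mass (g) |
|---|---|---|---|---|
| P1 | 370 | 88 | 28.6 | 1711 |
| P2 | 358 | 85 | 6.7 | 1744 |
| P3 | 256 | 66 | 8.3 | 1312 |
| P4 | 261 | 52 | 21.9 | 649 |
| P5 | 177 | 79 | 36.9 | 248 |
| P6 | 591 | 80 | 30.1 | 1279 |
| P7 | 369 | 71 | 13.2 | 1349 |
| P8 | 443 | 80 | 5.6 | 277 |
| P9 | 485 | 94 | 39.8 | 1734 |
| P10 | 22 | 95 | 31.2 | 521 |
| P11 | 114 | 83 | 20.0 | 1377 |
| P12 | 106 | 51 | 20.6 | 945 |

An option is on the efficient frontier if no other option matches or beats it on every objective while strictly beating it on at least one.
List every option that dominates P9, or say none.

P1: worse on efficiency (88 vs 94).
P2: worse on efficiency (85 vs 94).
P3: worse on efficiency (66 vs 94).
P4: worse on efficiency (52 vs 94).
P5: worse on efficiency (79 vs 94).
P6: worse on cost (591 vs 485).
P7: worse on efficiency (71 vs 94).
P8: worse on efficiency (80 vs 94).
P10: worse on torque (31.2 vs 39.8).
P11: worse on efficiency (83 vs 94).
P12: worse on efficiency (51 vs 94).
No option dominates P9.

none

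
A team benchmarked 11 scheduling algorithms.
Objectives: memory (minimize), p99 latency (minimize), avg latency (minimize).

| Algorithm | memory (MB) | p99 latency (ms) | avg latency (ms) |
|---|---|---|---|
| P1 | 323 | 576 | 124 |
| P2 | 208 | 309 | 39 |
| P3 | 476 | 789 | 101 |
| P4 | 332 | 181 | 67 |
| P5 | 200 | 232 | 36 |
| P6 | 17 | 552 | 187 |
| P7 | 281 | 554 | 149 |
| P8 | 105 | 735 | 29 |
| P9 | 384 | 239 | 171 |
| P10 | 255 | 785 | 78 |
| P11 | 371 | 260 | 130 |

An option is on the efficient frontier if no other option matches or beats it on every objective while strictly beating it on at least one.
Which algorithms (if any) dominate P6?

P1: worse on memory (323 vs 17).
P2: worse on memory (208 vs 17).
P3: worse on memory (476 vs 17).
P4: worse on memory (332 vs 17).
P5: worse on memory (200 vs 17).
P7: worse on memory (281 vs 17).
P8: worse on memory (105 vs 17).
P9: worse on memory (384 vs 17).
P10: worse on memory (255 vs 17).
P11: worse on memory (371 vs 17).
No option dominates P6.

none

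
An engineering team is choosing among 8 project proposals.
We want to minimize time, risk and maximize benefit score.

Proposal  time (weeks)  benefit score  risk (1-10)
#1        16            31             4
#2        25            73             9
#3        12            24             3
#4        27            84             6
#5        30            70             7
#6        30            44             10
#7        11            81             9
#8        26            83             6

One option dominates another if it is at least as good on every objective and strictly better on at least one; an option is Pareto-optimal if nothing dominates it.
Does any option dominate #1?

#2: worse on time (25 vs 16).
#3: worse on benefit score (24 vs 31).
#4: worse on time (27 vs 16).
#5: worse on time (30 vs 16).
#6: worse on time (30 vs 16).
#7: worse on risk (9 vs 4).
#8: worse on time (26 vs 16).
No option is at least as good as #1 on every objective and strictly better on one.

No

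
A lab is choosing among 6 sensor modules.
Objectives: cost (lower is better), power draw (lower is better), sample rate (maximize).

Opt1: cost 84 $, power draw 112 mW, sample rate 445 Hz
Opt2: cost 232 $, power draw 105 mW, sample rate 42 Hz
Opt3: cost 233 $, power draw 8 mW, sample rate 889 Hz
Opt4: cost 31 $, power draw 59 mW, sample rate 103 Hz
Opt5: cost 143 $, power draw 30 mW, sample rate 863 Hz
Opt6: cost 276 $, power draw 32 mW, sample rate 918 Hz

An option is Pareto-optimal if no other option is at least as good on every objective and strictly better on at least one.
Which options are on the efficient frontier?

Opt1, Opt3, Opt4, Opt5, Opt6

Opt1: not dominated.
Opt2: dominated by Opt4 (cost 31≤232, power draw 59≤105, sample rate 103≥42).
Opt3: not dominated (best power draw).
Opt4: not dominated (best cost).
Opt5: not dominated.
Opt6: not dominated (best sample rate).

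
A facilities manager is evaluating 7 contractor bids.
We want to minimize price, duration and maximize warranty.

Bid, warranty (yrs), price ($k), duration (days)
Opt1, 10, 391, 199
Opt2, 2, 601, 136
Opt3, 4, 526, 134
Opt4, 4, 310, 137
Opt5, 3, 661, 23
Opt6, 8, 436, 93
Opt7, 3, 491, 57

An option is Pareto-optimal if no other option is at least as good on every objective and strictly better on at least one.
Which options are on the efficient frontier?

Opt1, Opt4, Opt5, Opt6, Opt7

Opt1: not dominated (best warranty).
Opt2: dominated by Opt3 (warranty 4≥2, price 526≤601, duration 134≤136).
Opt3: dominated by Opt6 (warranty 8≥4, price 436≤526, duration 93≤134).
Opt4: not dominated (best price).
Opt5: not dominated (best duration).
Opt6: not dominated.
Opt7: not dominated.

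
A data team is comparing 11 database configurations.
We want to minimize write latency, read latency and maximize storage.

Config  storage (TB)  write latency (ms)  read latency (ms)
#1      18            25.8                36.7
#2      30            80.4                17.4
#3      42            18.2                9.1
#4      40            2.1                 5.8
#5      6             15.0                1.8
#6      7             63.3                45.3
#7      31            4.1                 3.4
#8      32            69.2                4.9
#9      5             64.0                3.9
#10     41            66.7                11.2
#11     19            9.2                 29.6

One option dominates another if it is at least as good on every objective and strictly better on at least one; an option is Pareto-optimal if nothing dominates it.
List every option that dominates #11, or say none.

#4: storage 40≥19, write latency 2.1≤9.2, read latency 5.8≤29.6 — dominates #11.
#7: storage 31≥19, write latency 4.1≤9.2, read latency 3.4≤29.6 — dominates #11.
Others (#1, #2, #3, #5, #6, #8, #9, #10) are each worse than #11 on at least one objective.

#4, #7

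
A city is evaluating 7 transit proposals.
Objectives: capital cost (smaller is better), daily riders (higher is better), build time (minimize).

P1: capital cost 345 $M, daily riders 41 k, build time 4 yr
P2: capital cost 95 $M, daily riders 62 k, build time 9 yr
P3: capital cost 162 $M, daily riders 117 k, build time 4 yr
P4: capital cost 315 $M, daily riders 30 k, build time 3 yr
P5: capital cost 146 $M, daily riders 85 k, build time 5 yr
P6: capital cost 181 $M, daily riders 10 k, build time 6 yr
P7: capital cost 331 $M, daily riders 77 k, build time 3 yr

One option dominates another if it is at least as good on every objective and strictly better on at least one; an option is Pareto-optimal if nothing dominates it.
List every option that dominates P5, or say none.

none

P1: worse on capital cost (345 vs 146).
P2: worse on daily riders (62 vs 85).
P3: worse on capital cost (162 vs 146).
P4: worse on capital cost (315 vs 146).
P6: worse on capital cost (181 vs 146).
P7: worse on capital cost (331 vs 146).
No option dominates P5.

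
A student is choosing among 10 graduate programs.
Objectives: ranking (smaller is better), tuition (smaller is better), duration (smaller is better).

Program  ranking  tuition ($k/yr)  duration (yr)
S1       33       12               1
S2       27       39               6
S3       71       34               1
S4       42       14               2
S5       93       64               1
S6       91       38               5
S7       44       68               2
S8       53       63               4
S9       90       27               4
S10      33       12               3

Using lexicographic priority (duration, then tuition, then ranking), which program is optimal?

S1

First minimize duration: best is 1, kept {S1, S3, S5}.
Then minimize tuition: best is 12, kept {S1}.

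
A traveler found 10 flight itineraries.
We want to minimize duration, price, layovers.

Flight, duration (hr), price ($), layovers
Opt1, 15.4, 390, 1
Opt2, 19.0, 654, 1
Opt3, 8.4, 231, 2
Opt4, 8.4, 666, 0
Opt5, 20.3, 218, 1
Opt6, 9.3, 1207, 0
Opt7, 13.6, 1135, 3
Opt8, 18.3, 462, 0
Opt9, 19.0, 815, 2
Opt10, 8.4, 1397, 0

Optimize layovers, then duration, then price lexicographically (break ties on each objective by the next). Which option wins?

First minimize layovers: best is 0, kept {Opt4, Opt6, Opt8, Opt10}.
Then minimize duration: best is 8.4, kept {Opt4, Opt10}.
Then minimize price: best is 666, kept {Opt4}.

Opt4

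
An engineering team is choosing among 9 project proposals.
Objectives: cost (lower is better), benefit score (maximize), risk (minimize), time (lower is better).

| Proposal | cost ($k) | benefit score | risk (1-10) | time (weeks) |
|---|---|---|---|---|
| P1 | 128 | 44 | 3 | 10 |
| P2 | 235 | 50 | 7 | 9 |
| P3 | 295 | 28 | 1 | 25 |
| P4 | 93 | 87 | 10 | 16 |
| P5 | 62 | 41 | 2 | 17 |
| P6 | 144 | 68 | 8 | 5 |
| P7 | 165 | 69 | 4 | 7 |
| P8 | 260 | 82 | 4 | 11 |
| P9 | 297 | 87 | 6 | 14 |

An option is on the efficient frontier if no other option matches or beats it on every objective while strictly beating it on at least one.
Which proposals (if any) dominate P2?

P7

P7: cost 165≤235, benefit score 69≥50, risk 4≤7, time 7≤9 — dominates P2.
Others (P1, P3, P4, P5, P6, P8, P9) are each worse than P2 on at least one objective.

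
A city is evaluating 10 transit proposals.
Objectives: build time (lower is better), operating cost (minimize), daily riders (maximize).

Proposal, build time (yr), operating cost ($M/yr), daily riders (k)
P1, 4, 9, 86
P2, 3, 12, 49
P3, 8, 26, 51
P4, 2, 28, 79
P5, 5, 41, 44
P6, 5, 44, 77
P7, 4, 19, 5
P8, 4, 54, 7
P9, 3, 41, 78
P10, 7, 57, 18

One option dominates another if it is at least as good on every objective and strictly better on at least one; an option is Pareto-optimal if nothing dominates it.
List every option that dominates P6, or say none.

P1, P4, P9

P1: build time 4≤5, operating cost 9≤44, daily riders 86≥77 — dominates P6.
P4: build time 2≤5, operating cost 28≤44, daily riders 79≥77 — dominates P6.
P9: build time 3≤5, operating cost 41≤44, daily riders 78≥77 — dominates P6.
Others (P2, P3, P5, P7, P8, P10) are each worse than P6 on at least one objective.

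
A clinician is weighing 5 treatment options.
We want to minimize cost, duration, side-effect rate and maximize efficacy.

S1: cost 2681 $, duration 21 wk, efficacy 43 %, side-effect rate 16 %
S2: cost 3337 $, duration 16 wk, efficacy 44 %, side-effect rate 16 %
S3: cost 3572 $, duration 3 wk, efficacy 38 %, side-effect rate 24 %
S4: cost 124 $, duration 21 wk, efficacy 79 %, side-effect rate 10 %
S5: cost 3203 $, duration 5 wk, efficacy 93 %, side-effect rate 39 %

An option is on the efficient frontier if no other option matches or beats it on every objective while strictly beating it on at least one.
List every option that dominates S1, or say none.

S4

S4: cost 124≤2681, duration 21≤21, efficacy 79≥43, side-effect rate 10≤16 — dominates S1.
Others (S2, S3, S5) are each worse than S1 on at least one objective.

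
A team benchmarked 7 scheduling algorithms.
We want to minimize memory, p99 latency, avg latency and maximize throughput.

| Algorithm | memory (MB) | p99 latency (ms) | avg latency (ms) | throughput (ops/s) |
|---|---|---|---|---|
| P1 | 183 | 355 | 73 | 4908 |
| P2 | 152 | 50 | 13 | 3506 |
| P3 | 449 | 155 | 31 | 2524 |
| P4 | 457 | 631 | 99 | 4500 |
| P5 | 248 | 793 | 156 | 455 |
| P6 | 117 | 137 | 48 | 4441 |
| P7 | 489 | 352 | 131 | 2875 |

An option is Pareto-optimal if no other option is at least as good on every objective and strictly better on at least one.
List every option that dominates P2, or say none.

none

P1: worse on memory (183 vs 152).
P3: worse on memory (449 vs 152).
P4: worse on memory (457 vs 152).
P5: worse on memory (248 vs 152).
P6: worse on p99 latency (137 vs 50).
P7: worse on memory (489 vs 152).
No option dominates P2.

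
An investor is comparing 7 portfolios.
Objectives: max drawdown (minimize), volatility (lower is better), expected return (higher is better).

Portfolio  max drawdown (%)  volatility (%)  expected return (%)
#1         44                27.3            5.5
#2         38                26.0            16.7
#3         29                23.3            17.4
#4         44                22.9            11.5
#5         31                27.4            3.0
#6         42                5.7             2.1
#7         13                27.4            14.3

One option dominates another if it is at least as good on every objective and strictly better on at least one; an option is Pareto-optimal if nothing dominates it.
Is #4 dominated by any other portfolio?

#1: worse on volatility (27.3 vs 22.9).
#2: worse on volatility (26.0 vs 22.9).
#3: worse on volatility (23.3 vs 22.9).
#5: worse on volatility (27.4 vs 22.9).
#6: worse on expected return (2.1 vs 11.5).
#7: worse on volatility (27.4 vs 22.9).
No option is at least as good as #4 on every objective and strictly better on one.

No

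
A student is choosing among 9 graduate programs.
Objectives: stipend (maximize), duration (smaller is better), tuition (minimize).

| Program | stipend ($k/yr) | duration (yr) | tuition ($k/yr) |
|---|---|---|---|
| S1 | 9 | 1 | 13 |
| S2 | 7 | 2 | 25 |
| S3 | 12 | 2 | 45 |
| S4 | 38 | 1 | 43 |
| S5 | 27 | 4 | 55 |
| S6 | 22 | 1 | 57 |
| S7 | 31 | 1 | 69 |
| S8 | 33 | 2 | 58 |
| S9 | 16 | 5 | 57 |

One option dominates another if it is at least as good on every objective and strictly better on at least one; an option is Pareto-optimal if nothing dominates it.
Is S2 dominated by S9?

No

S9 vs S2: S9 is worse on duration (5 vs 2), so it does not dominate S2.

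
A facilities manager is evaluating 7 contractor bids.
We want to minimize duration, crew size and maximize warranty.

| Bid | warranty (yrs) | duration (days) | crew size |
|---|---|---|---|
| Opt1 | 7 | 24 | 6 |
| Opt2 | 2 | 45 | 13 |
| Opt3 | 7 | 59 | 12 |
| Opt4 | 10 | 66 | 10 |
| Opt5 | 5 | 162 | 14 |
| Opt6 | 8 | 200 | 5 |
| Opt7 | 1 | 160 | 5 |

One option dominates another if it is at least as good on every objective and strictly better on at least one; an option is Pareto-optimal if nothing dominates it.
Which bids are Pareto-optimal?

Opt1, Opt4, Opt6, Opt7

Opt1: not dominated (best duration).
Opt2: dominated by Opt1 (warranty 7≥2, duration 24≤45, crew size 6≤13).
Opt3: dominated by Opt1 (warranty 7≥7, duration 24≤59, crew size 6≤12).
Opt4: not dominated (best warranty).
Opt5: dominated by Opt1 (warranty 7≥5, duration 24≤162, crew size 6≤14).
Opt6: not dominated.
Opt7: not dominated.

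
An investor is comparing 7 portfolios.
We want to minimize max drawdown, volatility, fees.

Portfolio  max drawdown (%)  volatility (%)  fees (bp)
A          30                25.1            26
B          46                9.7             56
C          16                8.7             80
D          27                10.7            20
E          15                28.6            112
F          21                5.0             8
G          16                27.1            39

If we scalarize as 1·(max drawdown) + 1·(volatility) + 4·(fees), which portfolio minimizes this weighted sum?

A: 1·30 + 1·25.1 + 4·26 = 159.1
B: 1·46 + 1·9.7 + 4·56 = 279.7
C: 1·16 + 1·8.7 + 4·80 = 344.7
D: 1·27 + 1·10.7 + 4·20 = 117.7
E: 1·15 + 1·28.6 + 4·112 = 491.6
F: 1·21 + 1·5.0 + 4·8 = 58.0
G: 1·16 + 1·27.1 + 4·39 = 199.1
Lowest: F at 58.0.

F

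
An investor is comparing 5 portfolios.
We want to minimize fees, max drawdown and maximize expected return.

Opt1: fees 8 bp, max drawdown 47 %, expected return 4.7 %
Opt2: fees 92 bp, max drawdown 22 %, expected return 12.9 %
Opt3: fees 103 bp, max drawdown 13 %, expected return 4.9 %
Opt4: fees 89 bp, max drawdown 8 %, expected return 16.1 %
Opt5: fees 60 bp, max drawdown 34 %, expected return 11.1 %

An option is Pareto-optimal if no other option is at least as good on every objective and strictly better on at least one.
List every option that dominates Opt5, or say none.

Opt1: worse on max drawdown (47 vs 34).
Opt2: worse on fees (92 vs 60).
Opt3: worse on fees (103 vs 60).
Opt4: worse on fees (89 vs 60).
No option dominates Opt5.

none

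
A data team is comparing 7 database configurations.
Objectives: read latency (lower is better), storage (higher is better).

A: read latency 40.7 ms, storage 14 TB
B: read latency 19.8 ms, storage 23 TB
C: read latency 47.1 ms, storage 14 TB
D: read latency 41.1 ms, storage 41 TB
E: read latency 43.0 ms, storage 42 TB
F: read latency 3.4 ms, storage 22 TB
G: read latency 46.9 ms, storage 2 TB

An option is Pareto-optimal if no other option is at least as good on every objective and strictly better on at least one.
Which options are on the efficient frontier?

B, D, E, F

A: dominated by B (read latency 19.8≤40.7, storage 23≥14).
B: not dominated.
C: dominated by A (read latency 40.7≤47.1, storage 14≥14).
D: not dominated.
E: not dominated (best storage).
F: not dominated (best read latency).
G: dominated by A (read latency 40.7≤46.9, storage 14≥2).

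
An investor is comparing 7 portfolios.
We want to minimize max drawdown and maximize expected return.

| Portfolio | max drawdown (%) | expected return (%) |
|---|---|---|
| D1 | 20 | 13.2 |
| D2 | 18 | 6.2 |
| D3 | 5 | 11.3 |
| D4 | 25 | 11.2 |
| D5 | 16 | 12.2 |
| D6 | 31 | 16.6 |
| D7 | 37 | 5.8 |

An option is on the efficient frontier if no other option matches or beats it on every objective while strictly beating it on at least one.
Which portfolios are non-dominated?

D1: not dominated.
D2: dominated by D3 (max drawdown 5≤18, expected return 11.3≥6.2).
D3: not dominated (best max drawdown).
D4: dominated by D1 (max drawdown 20≤25, expected return 13.2≥11.2).
D5: not dominated.
D6: not dominated (best expected return).
D7: dominated by D1 (max drawdown 20≤37, expected return 13.2≥5.8).

D1, D3, D5, D6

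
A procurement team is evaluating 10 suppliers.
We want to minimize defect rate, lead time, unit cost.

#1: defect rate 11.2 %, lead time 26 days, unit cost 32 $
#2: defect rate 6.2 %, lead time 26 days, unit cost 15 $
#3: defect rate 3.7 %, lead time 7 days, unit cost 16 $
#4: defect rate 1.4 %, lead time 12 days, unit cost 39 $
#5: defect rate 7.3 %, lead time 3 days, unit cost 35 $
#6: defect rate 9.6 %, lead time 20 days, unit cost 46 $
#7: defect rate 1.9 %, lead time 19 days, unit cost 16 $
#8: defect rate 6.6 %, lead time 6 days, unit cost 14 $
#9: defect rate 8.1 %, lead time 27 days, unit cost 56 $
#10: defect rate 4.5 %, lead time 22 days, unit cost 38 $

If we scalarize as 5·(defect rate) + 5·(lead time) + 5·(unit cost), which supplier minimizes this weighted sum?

#1: 5·11.2 + 5·26 + 5·32 = 346.0
#2: 5·6.2 + 5·26 + 5·15 = 236.0
#3: 5·3.7 + 5·7 + 5·16 = 133.5
#4: 5·1.4 + 5·12 + 5·39 = 262.0
#5: 5·7.3 + 5·3 + 5·35 = 226.5
#6: 5·9.6 + 5·20 + 5·46 = 378.0
#7: 5·1.9 + 5·19 + 5·16 = 184.5
#8: 5·6.6 + 5·6 + 5·14 = 133.0
#9: 5·8.1 + 5·27 + 5·56 = 455.5
#10: 5·4.5 + 5·22 + 5·38 = 322.5
Lowest: #8 at 133.0.

#8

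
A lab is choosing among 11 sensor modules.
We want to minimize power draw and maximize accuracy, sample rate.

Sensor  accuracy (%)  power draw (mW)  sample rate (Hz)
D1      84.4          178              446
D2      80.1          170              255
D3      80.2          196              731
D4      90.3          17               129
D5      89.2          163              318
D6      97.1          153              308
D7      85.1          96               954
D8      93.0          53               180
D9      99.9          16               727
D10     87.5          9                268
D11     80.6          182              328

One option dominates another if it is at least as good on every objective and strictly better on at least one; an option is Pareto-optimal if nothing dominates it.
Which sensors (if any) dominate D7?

none

D1: worse on accuracy (84.4 vs 85.1).
D2: worse on accuracy (80.1 vs 85.1).
D3: worse on accuracy (80.2 vs 85.1).
D4: worse on sample rate (129 vs 954).
D5: worse on power draw (163 vs 96).
D6: worse on power draw (153 vs 96).
D8: worse on sample rate (180 vs 954).
D9: worse on sample rate (727 vs 954).
D10: worse on sample rate (268 vs 954).
D11: worse on accuracy (80.6 vs 85.1).
No option dominates D7.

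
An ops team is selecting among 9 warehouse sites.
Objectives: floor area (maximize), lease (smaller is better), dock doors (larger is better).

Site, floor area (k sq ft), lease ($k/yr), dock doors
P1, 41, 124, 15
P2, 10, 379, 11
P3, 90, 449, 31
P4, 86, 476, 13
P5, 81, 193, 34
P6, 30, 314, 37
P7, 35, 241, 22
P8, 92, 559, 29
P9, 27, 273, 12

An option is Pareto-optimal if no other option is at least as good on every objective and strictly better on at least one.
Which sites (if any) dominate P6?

P1: worse on dock doors (15 vs 37).
P2: worse on floor area (10 vs 30).
P3: worse on lease (449 vs 314).
P4: worse on lease (476 vs 314).
P5: worse on dock doors (34 vs 37).
P7: worse on dock doors (22 vs 37).
P8: worse on lease (559 vs 314).
P9: worse on floor area (27 vs 30).
No option dominates P6.

none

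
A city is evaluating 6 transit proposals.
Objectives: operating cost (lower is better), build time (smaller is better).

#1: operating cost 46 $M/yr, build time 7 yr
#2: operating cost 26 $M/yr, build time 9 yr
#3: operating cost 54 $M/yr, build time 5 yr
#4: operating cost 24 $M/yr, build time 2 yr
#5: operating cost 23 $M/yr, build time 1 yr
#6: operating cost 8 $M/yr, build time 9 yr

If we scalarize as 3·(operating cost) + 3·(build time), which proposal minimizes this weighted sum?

#1: 3·46 + 3·7 = 159
#2: 3·26 + 3·9 = 105
#3: 3·54 + 3·5 = 177
#4: 3·24 + 3·2 = 78
#5: 3·23 + 3·1 = 72
#6: 3·8 + 3·9 = 51
Lowest: #6 at 51.

#6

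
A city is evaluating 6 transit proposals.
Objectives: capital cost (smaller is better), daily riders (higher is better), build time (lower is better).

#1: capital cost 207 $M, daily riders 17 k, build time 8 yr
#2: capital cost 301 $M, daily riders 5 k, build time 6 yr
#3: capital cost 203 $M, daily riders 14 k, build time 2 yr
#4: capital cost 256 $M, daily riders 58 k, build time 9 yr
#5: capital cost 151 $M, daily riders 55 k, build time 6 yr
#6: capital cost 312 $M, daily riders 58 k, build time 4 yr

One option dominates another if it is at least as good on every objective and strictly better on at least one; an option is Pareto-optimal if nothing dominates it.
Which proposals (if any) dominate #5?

#1: worse on capital cost (207 vs 151).
#2: worse on capital cost (301 vs 151).
#3: worse on capital cost (203 vs 151).
#4: worse on capital cost (256 vs 151).
#6: worse on capital cost (312 vs 151).
No option dominates #5.

none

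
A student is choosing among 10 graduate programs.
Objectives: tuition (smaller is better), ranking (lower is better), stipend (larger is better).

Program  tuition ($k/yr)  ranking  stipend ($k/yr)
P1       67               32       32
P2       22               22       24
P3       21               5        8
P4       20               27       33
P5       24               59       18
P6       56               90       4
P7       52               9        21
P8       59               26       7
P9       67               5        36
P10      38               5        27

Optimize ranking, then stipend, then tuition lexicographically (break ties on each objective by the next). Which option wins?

First minimize ranking: best is 5, kept {P3, P9, P10}.
Then maximize stipend: best is 36, kept {P9}.

P9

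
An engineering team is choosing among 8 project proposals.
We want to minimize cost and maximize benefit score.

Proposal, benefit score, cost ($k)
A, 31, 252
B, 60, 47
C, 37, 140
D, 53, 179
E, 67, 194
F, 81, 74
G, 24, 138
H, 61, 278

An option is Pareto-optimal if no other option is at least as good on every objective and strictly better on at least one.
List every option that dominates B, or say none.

A: worse on benefit score (31 vs 60).
C: worse on benefit score (37 vs 60).
D: worse on benefit score (53 vs 60).
E: worse on cost (194 vs 47).
F: worse on cost (74 vs 47).
G: worse on benefit score (24 vs 60).
H: worse on cost (278 vs 47).
No option dominates B.

none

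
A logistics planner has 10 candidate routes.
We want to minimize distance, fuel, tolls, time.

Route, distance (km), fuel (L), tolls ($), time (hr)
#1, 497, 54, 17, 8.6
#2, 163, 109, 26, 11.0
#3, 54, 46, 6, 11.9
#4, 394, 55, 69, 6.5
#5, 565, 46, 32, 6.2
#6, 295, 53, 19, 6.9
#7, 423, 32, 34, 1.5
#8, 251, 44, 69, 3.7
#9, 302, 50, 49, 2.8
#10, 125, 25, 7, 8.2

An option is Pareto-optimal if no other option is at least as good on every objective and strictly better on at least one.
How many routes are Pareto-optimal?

7

#1: dominated by #10 (distance 125≤497, fuel 25≤54, tolls 7≤17, time 8.2≤8.6).
#2: dominated by #10 (distance 125≤163, fuel 25≤109, tolls 7≤26, time 8.2≤11.0).
#3: not dominated (best distance).
#4: dominated by #8 (distance 251≤394, fuel 44≤55, tolls 69≤69, time 3.7≤6.5).
#5: not dominated.
#6: not dominated.
#7: not dominated (best time).
#8: not dominated.
#9: not dominated.
#10: not dominated (best fuel).
Pareto-optimal: #3, #5, #6, #7, #8, #9, #10 → 7.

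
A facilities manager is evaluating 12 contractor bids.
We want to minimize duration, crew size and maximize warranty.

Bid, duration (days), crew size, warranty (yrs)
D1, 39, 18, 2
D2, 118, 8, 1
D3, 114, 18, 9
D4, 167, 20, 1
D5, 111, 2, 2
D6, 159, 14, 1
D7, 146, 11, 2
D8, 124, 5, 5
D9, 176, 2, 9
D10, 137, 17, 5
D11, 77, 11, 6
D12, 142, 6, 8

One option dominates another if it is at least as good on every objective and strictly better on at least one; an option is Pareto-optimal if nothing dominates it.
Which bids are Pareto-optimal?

D1, D3, D5, D8, D9, D11, D12

D1: not dominated (best duration).
D2: dominated by D5 (duration 111≤118, crew size 2≤8, warranty 2≥1).
D3: not dominated.
D4: dominated by D1 (duration 39≤167, crew size 18≤20, warranty 2≥1).
D5: not dominated.
D6: dominated by D2 (duration 118≤159, crew size 8≤14, warranty 1≥1).
D7: dominated by D5 (duration 111≤146, crew size 2≤11, warranty 2≥2).
D8: not dominated.
D9: not dominated.
D10: dominated by D8 (duration 124≤137, crew size 5≤17, warranty 5≥5).
D11: not dominated.
D12: not dominated.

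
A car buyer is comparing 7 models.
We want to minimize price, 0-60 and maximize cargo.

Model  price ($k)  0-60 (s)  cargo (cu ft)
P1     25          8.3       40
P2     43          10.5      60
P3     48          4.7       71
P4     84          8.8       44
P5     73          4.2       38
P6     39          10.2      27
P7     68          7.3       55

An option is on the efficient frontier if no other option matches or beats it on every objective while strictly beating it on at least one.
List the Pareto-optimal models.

P1: not dominated (best price).
P2: not dominated.
P3: not dominated (best cargo).
P4: dominated by P3 (price 48≤84, 0-60 4.7≤8.8, cargo 71≥44).
P5: not dominated (best 0-60).
P6: dominated by P1 (price 25≤39, 0-60 8.3≤10.2, cargo 40≥27).
P7: dominated by P3 (price 48≤68, 0-60 4.7≤7.3, cargo 71≥55).

P1, P2, P3, P5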